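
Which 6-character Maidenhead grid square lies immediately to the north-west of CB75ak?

Longitude subsquare a = 0; −1 → -1, wraps to 23 = x, carry into square.
Longitude square 7; −1 → 6.
Latitude subsquare k = 10; +1 → 11 = l.

CB65xl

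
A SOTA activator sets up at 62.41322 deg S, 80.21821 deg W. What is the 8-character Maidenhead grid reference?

EC97vo30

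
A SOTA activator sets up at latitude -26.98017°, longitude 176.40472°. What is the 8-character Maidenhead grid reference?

RG83ea84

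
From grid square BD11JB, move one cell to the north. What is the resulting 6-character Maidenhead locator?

Latitude subsquare b = 1; +1 → 2 = c.
The longitude characters are unchanged.

BD11jc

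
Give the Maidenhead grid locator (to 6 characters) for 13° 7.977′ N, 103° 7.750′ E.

OK13nd

Add 180° to longitude and 90° to latitude: 283.1292, 103.1329.
Field: lon ⌊283.1292/20⌋ = 14 → O; lat ⌊103.1329/10⌋ = 10 → K.
Square: lon ⌊3.1292/2⌋ = 1; lat ⌊3.1329/1⌋ = 3.
Subsquare: lon ⌊1.1292/0.0833333⌋ = 13 → n; lat ⌊0.1329/0.0416667⌋ = 3 → d.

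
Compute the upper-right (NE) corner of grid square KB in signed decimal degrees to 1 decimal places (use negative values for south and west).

-70.0, 40.0

Field K=10, B=1: +10·20° lon, +1·10° lat → SW at lon 20°, lat -80°.
Cell spans 20° lon × 10° lat. NE corner is SW corner plus one full cell.
latitude -70.0, longitude 40.0.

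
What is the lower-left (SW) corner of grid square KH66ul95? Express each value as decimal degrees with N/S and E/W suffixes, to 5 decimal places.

13.52083° S, 33.74167° E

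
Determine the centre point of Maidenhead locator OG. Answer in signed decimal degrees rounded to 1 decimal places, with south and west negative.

-25.0, 110.0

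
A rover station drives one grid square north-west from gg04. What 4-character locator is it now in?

FG95

Longitude square 0; −1 → -1, wraps to 9, carry into field.
Longitude field G = 6; −1 → 5 = F.
Latitude square 4; +1 → 5.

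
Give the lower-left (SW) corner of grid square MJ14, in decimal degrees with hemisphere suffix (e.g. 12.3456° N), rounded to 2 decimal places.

4.00° N, 62.00° E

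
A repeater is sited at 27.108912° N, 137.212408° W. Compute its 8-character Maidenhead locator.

CL17jc46

Offset from 180°W / 90°S: lon 42.78759°, lat 117.10891°.
Field: 42.78759/20 → 2 → C, 117.10891/10 → 11 → L; chars CL.
Square: 2.78759/2 → 1, 7.10891/1 → 7; chars 17.
Subsquare: 0.78759/0.0833333 → 9 → j, 0.10891/0.0416667 → 2 → c; chars jc.
Extended square: 0.03759/0.00833333 → 4, 0.02558/0.00416667 → 6; chars 46.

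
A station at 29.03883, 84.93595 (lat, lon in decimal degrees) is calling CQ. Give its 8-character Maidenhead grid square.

NL29la29

Offset from 180°W / 90°S: lon 264.93595°, lat 119.03883°.
Field (20°×10°, letters A–R): lon ⌊264.93595/20⌋ = 13 → N; lat ⌊119.03883/10⌋ = 11 → L.
Square (2°×1°, digits 0–9): lon ⌊4.93595/2⌋ = 2; lat ⌊9.03883/1⌋ = 9.
Subsquare (5′×2.5′, letters a–x): lon ⌊0.93595/0.0833333⌋ = 11 → l; lat ⌊0.03883/0.0416667⌋ = 0 → a.
Extended square (30″×15″, digits 0–9): lon ⌊0.01928/0.00833333⌋ = 2; lat ⌊0.03883/0.00416667⌋ = 9.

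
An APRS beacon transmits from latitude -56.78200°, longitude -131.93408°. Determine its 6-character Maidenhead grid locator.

CD43af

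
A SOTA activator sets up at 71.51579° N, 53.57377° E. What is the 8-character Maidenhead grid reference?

LQ61sm83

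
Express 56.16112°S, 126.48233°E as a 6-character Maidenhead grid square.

Shift to the Maidenhead origin (180°W, 90°S): lon 306.4823, lat 33.8389.
Field: 306.4823/20 → 15 → P, 33.8389/10 → 3 → D; chars PD.
Square: 6.4823/2 → 3, 3.8389/1 → 3; chars 33.
Subsquare: 0.4823/0.0833333 → 5 → f, 0.8389/0.0416667 → 20 → u; chars fu.

PD33fu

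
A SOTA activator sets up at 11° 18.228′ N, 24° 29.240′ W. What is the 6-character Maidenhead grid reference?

Offset from 180°W / 90°S: lon 155.5127°, lat 101.3038°.
Field: 155.5127/20 → 7 → H, 101.3038/10 → 10 → K; chars HK.
Square: 15.5127/2 → 7, 1.3038/1 → 1; chars 71.
Subsquare: 1.5127/0.0833333 → 18 → s, 0.3038/0.0416667 → 7 → h; chars sh.

HK71sh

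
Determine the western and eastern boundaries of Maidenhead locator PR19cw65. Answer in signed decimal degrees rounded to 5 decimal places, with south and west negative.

122.21667, 122.22500

Field P=15, R=17: +15·20° lon, +17·10° lat → SW at lon 120°, lat 80°.
Square 1, 9: +1·2° lon, +9·1° lat → SW at lon 122°, lat 89°.
Subsquare c=2, w=22: +2·0.0833333° lon, +22·0.0416667° lat → SW at lon 122.167°, lat 89.9167°.
Extended square 6, 5: +6·0.00833333° lon, +5·0.00416667° lat → SW at lon 122.217°, lat 89.9375°.
Cell spans 0.00833333° lon × 0.00416667° lat.
west 122.21667, east 122.22500.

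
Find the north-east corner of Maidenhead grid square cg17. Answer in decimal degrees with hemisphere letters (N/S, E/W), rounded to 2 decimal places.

Field C=2, G=6: +2·20° lon, +6·10° lat → SW at lon -140°, lat -30°.
Square 1, 7: +1·2° lon, +7·1° lat → SW at lon -138°, lat -23°.
Cell spans 2° lon × 1° lat. NE corner is SW corner plus one full cell.
latitude 22.00° S, longitude 136.00° W.

22.00° S, 136.00° W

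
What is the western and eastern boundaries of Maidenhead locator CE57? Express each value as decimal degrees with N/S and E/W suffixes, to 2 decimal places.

130.00° W, 128.00° W

Field C=2, E=4: +2·20° lon, +4·10° lat → SW at lon -140°, lat -50°.
Square 5, 7: +5·2° lon, +7·1° lat → SW at lon -130°, lat -43°.
Cell spans 2° lon × 1° lat.
west 130.00° W, east 128.00° W.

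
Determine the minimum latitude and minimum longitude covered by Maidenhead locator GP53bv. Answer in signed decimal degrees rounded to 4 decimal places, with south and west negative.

63.8750, -49.9167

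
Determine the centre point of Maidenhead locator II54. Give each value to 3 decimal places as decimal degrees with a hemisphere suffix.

Field I=8, I=8: +8·20° lon, +8·10° lat → SW at lon -20°, lat -10°.
Square 5, 4: +5·2° lon, +4·1° lat → SW at lon -10°, lat -6°.
Cell spans 2° lon × 1° lat. Centre is SW corner plus half of each.
latitude 5.500° S, longitude 9.000° W.

5.500° S, 9.000° W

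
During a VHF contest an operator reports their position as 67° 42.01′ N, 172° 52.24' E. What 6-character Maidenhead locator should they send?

Offset from 180°W / 90°S: lon 352.8707°, lat 157.7002°.
Field: lon ⌊352.8707/20⌋ = 17 → R; lat ⌊157.7002/10⌋ = 15 → P.
Square: lon ⌊12.8707/2⌋ = 6; lat ⌊7.7002/1⌋ = 7.
Subsquare: lon ⌊0.8707/0.0833333⌋ = 10 → k; lat ⌊0.7002/0.0416667⌋ = 16 → q.

RP67kq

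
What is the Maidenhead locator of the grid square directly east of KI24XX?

KI34ax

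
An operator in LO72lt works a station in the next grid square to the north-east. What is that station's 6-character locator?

LO72mu

Longitude subsquare l = 11; +1 → 12 = m.
Latitude subsquare t = 19; +1 → 20 = u.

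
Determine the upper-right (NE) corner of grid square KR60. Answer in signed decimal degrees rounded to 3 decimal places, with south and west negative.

81.000, 34.000

Field K=10, R=17: +10·20° lon, +17·10° lat → SW at lon 20°, lat 80°.
Square 6, 0: +6·2° lon, +0·1° lat → SW at lon 32°, lat 80°.
Cell spans 2° lon × 1° lat. NE corner is SW corner plus one full cell.
latitude 81.000, longitude 34.000.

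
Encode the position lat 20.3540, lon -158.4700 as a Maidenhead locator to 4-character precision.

Add 180° to longitude and 90° to latitude: 21.53, 110.35.
Field: lon ⌊21.53/20⌋ = 1 → B; lat ⌊110.35/10⌋ = 11 → L.
Square: lon ⌊1.53/2⌋ = 0; lat ⌊0.35/1⌋ = 0.

BL00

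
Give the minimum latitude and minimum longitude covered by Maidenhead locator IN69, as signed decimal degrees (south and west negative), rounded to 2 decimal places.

49.00, -8.00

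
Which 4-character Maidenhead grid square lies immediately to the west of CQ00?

BQ90

Longitude square 0; −1 → -1, wraps to 9, carry into field.
Longitude field C = 2; −1 → 1 = B.
The latitude characters are unchanged.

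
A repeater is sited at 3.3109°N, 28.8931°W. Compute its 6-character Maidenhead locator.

HJ53nh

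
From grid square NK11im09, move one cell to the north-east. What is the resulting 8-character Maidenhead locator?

NK11in10

Longitude extended square 0; +1 → 1.
Latitude extended square 9; +1 → 10, wraps to 0, carry into subsquare.
Latitude subsquare m = 12; +1 → 13 = n.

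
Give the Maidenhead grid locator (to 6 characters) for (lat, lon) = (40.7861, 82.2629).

NN10ds

Shift to the Maidenhead origin (180°W, 90°S): lon 262.2629, lat 130.7861.
Field: lon ⌊262.2629/20⌋ = 13 → N; lat ⌊130.7861/10⌋ = 13 → N.
Square: lon ⌊2.2629/2⌋ = 1; lat ⌊0.7861/1⌋ = 0.
Subsquare: lon ⌊0.2629/0.0833333⌋ = 3 → d; lat ⌊0.7861/0.0416667⌋ = 18 → s.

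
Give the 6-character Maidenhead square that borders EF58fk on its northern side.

EF58fl

Latitude subsquare k = 10; +1 → 11 = l.
The longitude characters are unchanged.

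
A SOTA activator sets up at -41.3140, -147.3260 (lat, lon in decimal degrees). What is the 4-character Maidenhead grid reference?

BE68

Offset from 180°W / 90°S: lon 32.67°, lat 48.69°.
Field (20°×10°, letters A–R): 32.67/20 → 1 → B, 48.69/10 → 4 → E; chars BE.
Square (2°×1°, digits 0–9): 12.67/2 → 6, 8.69/1 → 8; chars 68.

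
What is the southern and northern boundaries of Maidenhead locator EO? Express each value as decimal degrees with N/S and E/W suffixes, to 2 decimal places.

Field E=4, O=14: +4·20° lon, +14·10° lat → SW at lon -100°, lat 50°.
Cell spans 20° lon × 10° lat.
south 50.00° N, north 60.00° N.

50.00° N, 60.00° N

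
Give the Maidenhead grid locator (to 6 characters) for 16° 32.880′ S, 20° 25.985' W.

Add 180° to longitude and 90° to latitude: 159.5669, 73.4520.
Field: 159.5669/20 → 7 → H, 73.4520/10 → 7 → H; chars HH.
Square: 19.5669/2 → 9, 3.4520/1 → 3; chars 93.
Subsquare: 1.5669/0.0833333 → 18 → s, 0.4520/0.0416667 → 10 → k; chars sk.

HH93sk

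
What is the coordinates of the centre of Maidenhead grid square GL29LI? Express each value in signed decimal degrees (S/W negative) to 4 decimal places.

Field G=6, L=11: +6·20° lon, +11·10° lat → SW at lon -60°, lat 20°.
Square 2, 9: +2·2° lon, +9·1° lat → SW at lon -56°, lat 29°.
Subsquare l=11, i=8: +11·0.0833333° lon, +8·0.0416667° lat → SW at lon -55.0833°, lat 29.3333°.
Cell spans 0.0833333° lon × 0.0416667° lat. Centre is SW corner plus half of each.
latitude 29.3542, longitude -55.0417.

29.3542, -55.0417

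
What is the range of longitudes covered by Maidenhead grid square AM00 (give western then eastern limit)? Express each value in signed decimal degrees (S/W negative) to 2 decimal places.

Field A=0, M=12: +0·20° lon, +12·10° lat → SW at lon -180°, lat 30°.
Square 0, 0: +0·2° lon, +0·1° lat → SW at lon -180°, lat 30°.
Cell spans 2° lon × 1° lat.
west -180.00, east -178.00.

-180.00, -178.00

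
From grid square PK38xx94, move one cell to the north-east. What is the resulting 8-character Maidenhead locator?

Longitude extended square 9; +1 → 10, wraps to 0, carry into subsquare.
Longitude subsquare x = 23; +1 → 24, wraps to 0 = a, carry into square.
Longitude square 3; +1 → 4.
Latitude extended square 4; +1 → 5.

PK48ax05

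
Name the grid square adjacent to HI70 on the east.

HI80

Longitude square 7; +1 → 8.
The latitude characters are unchanged.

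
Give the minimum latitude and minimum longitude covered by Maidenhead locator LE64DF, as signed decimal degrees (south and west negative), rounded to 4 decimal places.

-45.7917, 52.2500

Field L=11, E=4: +11·20° lon, +4·10° lat → SW at lon 40°, lat -50°.
Square 6, 4: +6·2° lon, +4·1° lat → SW at lon 52°, lat -46°.
Subsquare d=3, f=5: +3·0.0833333° lon, +5·0.0416667° lat → SW at lon 52.25°, lat -45.7917°.
latitude -45.7917, longitude 52.2500.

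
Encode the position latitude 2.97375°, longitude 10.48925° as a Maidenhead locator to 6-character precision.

JJ52fx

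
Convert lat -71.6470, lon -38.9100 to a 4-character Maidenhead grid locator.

HB08

Add 180° to longitude and 90° to latitude: 141.09, 18.35.
Field (20°×10°, letters A–R): 141.09/20 → 7 → H, 18.35/10 → 1 → B; chars HB.
Square (2°×1°, digits 0–9): 1.09/2 → 0, 8.35/1 → 8; chars 08.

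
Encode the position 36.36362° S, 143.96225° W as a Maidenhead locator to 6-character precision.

Add 180° to longitude and 90° to latitude: 36.0377, 53.6364.
Field (20°×10°, letters A–R): lon ⌊36.0377/20⌋ = 1 → B; lat ⌊53.6364/10⌋ = 5 → F.
Square (2°×1°, digits 0–9): lon ⌊16.0377/2⌋ = 8; lat ⌊3.6364/1⌋ = 3.
Subsquare (5′×2.5′, letters a–x): lon ⌊0.0377/0.0833333⌋ = 0 → a; lat ⌊0.6364/0.0416667⌋ = 15 → p.

BF83ap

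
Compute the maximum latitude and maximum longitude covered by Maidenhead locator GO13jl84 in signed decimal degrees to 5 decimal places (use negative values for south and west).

Field G=6, O=14: +6·20° lon, +14·10° lat → SW at lon -60°, lat 50°.
Square 1, 3: +1·2° lon, +3·1° lat → SW at lon -58°, lat 53°.
Subsquare j=9, l=11: +9·0.0833333° lon, +11·0.0416667° lat → SW at lon -57.25°, lat 53.4583°.
Extended square 8, 4: +8·0.00833333° lon, +4·0.00416667° lat → SW at lon -57.1833°, lat 53.475°.
Cell spans 0.00833333° lon × 0.00416667° lat. NE corner is SW corner plus one full cell.
latitude 53.47917, longitude -57.17500.

53.47917, -57.17500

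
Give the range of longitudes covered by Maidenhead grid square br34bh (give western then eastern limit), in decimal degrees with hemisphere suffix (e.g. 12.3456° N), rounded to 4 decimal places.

153.9167° W, 153.8333° W

Field B=1, R=17: +1·20° lon, +17·10° lat → SW at lon -160°, lat 80°.
Square 3, 4: +3·2° lon, +4·1° lat → SW at lon -154°, lat 84°.
Subsquare b=1, h=7: +1·0.0833333° lon, +7·0.0416667° lat → SW at lon -153.917°, lat 84.2917°.
Cell spans 0.0833333° lon × 0.0416667° lat.
west 153.9167° W, east 153.8333° W.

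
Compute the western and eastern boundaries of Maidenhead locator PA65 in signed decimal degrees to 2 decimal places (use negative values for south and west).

132.00, 134.00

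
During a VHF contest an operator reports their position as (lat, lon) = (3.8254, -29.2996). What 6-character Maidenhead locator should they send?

Offset from 180°W / 90°S: lon 150.7004°, lat 93.8254°.
Field (20°×10°, letters A–R): 150.7004/20 → 7 → H, 93.8254/10 → 9 → J; chars HJ.
Square (2°×1°, digits 0–9): 10.7004/2 → 5, 3.8254/1 → 3; chars 53.
Subsquare (5′×2.5′, letters a–x): 0.7004/0.0833333 → 8 → i, 0.8254/0.0416667 → 19 → t; chars it.

HJ53it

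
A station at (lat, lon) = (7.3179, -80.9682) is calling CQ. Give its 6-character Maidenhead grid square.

Add 180° to longitude and 90° to latitude: 99.0318, 97.3179.
Field: 99.0318/20 → 4 → E, 97.3179/10 → 9 → J; chars EJ.
Square: 19.0318/2 → 9, 7.3179/1 → 7; chars 97.
Subsquare: 1.0318/0.0833333 → 12 → m, 0.3179/0.0416667 → 7 → h; chars mh.

EJ97mh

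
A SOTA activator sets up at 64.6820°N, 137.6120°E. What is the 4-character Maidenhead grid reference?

Add 180° to longitude and 90° to latitude: 317.61, 154.68.
Field: 317.61/20 → 15 → P, 154.68/10 → 15 → P; chars PP.
Square: 17.61/2 → 8, 4.68/1 → 4; chars 84.

PP84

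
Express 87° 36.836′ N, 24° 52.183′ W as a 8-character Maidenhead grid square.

HR77no57

Add 180° to longitude and 90° to latitude: 155.13028, 177.61393.
Field: 155.13028/20 → 7 → H, 177.61393/10 → 17 → R; chars HR.
Square: 15.13028/2 → 7, 7.61393/1 → 7; chars 77.
Subsquare: 1.13028/0.0833333 → 13 → n, 0.61393/0.0416667 → 14 → o; chars no.
Extended square: 0.04695/0.00833333 → 5, 0.03060/0.00416667 → 7; chars 57.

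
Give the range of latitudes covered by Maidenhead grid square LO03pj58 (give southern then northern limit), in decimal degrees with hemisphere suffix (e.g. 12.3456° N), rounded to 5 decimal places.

53.40833° N, 53.41250° N

Field L=11, O=14: +11·20° lon, +14·10° lat → SW at lon 40°, lat 50°.
Square 0, 3: +0·2° lon, +3·1° lat → SW at lon 40°, lat 53°.
Subsquare p=15, j=9: +15·0.0833333° lon, +9·0.0416667° lat → SW at lon 41.25°, lat 53.375°.
Extended square 5, 8: +5·0.00833333° lon, +8·0.00416667° lat → SW at lon 41.2917°, lat 53.4083°.
Cell spans 0.00833333° lon × 0.00416667° lat.
south 53.40833° N, north 53.41250° N.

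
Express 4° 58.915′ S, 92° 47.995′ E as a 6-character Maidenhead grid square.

Add 180° to longitude and 90° to latitude: 272.7999, 85.0181.
Field: lon ⌊272.7999/20⌋ = 13 → N; lat ⌊85.0181/10⌋ = 8 → I.
Square: lon ⌊12.7999/2⌋ = 6; lat ⌊5.0181/1⌋ = 5.
Subsquare: lon ⌊0.7999/0.0833333⌋ = 9 → j; lat ⌊0.0181/0.0416667⌋ = 0 → a.

NI65ja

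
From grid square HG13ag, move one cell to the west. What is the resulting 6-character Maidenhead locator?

HG03xg

Longitude subsquare a = 0; −1 → -1, wraps to 23 = x, carry into square.
Longitude square 1; −1 → 0.
The latitude characters are unchanged.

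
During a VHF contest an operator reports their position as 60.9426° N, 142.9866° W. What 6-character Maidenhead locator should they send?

BP80mw

Shift to the Maidenhead origin (180°W, 90°S): lon 37.0134, lat 150.9426.
Field: lon ⌊37.0134/20⌋ = 1 → B; lat ⌊150.9426/10⌋ = 15 → P.
Square: lon ⌊17.0134/2⌋ = 8; lat ⌊0.9426/1⌋ = 0.
Subsquare: lon ⌊1.0134/0.0833333⌋ = 12 → m; lat ⌊0.9426/0.0416667⌋ = 22 → w.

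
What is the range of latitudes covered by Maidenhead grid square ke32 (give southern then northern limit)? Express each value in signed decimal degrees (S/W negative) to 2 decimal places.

Field K=10, E=4: +10·20° lon, +4·10° lat → SW at lon 20°, lat -50°.
Square 3, 2: +3·2° lon, +2·1° lat → SW at lon 26°, lat -48°.
Cell spans 2° lon × 1° lat.
south -48.00, north -47.00.

-48.00, -47.00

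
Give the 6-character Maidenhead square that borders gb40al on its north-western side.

Longitude subsquare a = 0; −1 → -1, wraps to 23 = x, carry into square.
Longitude square 4; −1 → 3.
Latitude subsquare l = 11; +1 → 12 = m.

GB30xm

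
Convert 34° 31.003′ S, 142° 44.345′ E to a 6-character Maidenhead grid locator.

Offset from 180°W / 90°S: lon 322.7391°, lat 55.4833°.
Field (20°×10°, letters A–R): lon ⌊322.7391/20⌋ = 16 → Q; lat ⌊55.4833/10⌋ = 5 → F.
Square (2°×1°, digits 0–9): lon ⌊2.7391/2⌋ = 1; lat ⌊5.4833/1⌋ = 5.
Subsquare (5′×2.5′, letters a–x): lon ⌊0.7391/0.0833333⌋ = 8 → i; lat ⌊0.4833/0.0416667⌋ = 11 → l.

QF15il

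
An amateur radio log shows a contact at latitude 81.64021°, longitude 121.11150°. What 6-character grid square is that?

PR01np

Offset from 180°W / 90°S: lon 301.1115°, lat 171.6402°.
Field: 301.1115/20 → 15 → P, 171.6402/10 → 17 → R; chars PR.
Square: 1.1115/2 → 0, 1.6402/1 → 1; chars 01.
Subsquare: 1.1115/0.0833333 → 13 → n, 0.6402/0.0416667 → 15 → p; chars np.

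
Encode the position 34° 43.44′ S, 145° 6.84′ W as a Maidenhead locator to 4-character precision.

Shift to the Maidenhead origin (180°W, 90°S): lon 34.89, lat 55.28.
Field: 34.89/20 → 1 → B, 55.28/10 → 5 → F; chars BF.
Square: 14.89/2 → 7, 5.28/1 → 5; chars 75.

BF75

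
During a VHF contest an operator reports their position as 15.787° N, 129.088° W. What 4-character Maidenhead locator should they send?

Offset from 180°W / 90°S: lon 50.91°, lat 105.79°.
Field: lon ⌊50.91/20⌋ = 2 → C; lat ⌊105.79/10⌋ = 10 → K.
Square: lon ⌊10.91/2⌋ = 5; lat ⌊5.79/1⌋ = 5.

CK55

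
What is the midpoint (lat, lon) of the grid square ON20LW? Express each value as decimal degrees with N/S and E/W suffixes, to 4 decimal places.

40.9375° N, 104.9583° E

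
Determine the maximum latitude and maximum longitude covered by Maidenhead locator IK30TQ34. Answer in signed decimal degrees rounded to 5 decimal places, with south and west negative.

Field I=8, K=10: +8·20° lon, +10·10° lat → SW at lon -20°, lat 10°.
Square 3, 0: +3·2° lon, +0·1° lat → SW at lon -14°, lat 10°.
Subsquare t=19, q=16: +19·0.0833333° lon, +16·0.0416667° lat → SW at lon -12.4167°, lat 10.6667°.
Extended square 3, 4: +3·0.00833333° lon, +4·0.00416667° lat → SW at lon -12.3917°, lat 10.6833°.
Cell spans 0.00833333° lon × 0.00416667° lat. NE corner is SW corner plus one full cell.
latitude 10.68750, longitude -12.38333.

10.68750, -12.38333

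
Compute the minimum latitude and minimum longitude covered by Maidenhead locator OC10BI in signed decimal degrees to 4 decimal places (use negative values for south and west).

Field O=14, C=2: +14·20° lon, +2·10° lat → SW at lon 100°, lat -70°.
Square 1, 0: +1·2° lon, +0·1° lat → SW at lon 102°, lat -70°.
Subsquare b=1, i=8: +1·0.0833333° lon, +8·0.0416667° lat → SW at lon 102.083°, lat -69.6667°.
latitude -69.6667, longitude 102.0833.

-69.6667, 102.0833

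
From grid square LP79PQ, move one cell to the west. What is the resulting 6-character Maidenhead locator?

LP79oq

Longitude subsquare p = 15; −1 → 14 = o.
The latitude characters are unchanged.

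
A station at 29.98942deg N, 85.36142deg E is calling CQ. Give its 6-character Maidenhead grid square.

NL29qx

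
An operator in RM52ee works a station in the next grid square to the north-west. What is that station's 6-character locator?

Longitude subsquare e = 4; −1 → 3 = d.
Latitude subsquare e = 4; +1 → 5 = f.

RM52df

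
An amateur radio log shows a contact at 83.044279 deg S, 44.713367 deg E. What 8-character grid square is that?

Add 180° to longitude and 90° to latitude: 224.71337, 6.95572.
Field: lon ⌊224.71337/20⌋ = 11 → L; lat ⌊6.95572/10⌋ = 0 → A.
Square: lon ⌊4.71337/2⌋ = 2; lat ⌊6.95572/1⌋ = 6.
Subsquare: lon ⌊0.71337/0.0833333⌋ = 8 → i; lat ⌊0.95572/0.0416667⌋ = 22 → w.
Extended square: lon ⌊0.04670/0.00833333⌋ = 5; lat ⌊0.03905/0.00416667⌋ = 9.

LA26iw59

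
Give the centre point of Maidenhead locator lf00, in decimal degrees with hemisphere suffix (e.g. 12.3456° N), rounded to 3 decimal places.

39.500° S, 41.000° E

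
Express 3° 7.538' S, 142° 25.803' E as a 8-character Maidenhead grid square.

QI16fu19

Offset from 180°W / 90°S: lon 322.43005°, lat 86.87437°.
Field: lon ⌊322.43005/20⌋ = 16 → Q; lat ⌊86.87437/10⌋ = 8 → I.
Square: lon ⌊2.43005/2⌋ = 1; lat ⌊6.87437/1⌋ = 6.
Subsquare: lon ⌊0.43005/0.0833333⌋ = 5 → f; lat ⌊0.87437/0.0416667⌋ = 20 → u.
Extended square: lon ⌊0.01338/0.00833333⌋ = 1; lat ⌊0.04103/0.00416667⌋ = 9.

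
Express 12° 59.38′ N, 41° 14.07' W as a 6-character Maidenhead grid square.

GK92jx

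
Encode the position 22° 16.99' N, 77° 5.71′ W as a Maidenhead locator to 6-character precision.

FL12kg

Offset from 180°W / 90°S: lon 102.9048°, lat 112.2832°.
Field (20°×10°, letters A–R): lon ⌊102.9048/20⌋ = 5 → F; lat ⌊112.2832/10⌋ = 11 → L.
Square (2°×1°, digits 0–9): lon ⌊2.9048/2⌋ = 1; lat ⌊2.2832/1⌋ = 2.
Subsquare (5′×2.5′, letters a–x): lon ⌊0.9048/0.0833333⌋ = 10 → k; lat ⌊0.2832/0.0416667⌋ = 6 → g.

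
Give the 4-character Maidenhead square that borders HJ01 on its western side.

Longitude square 0; −1 → -1, wraps to 9, carry into field.
Longitude field H = 7; −1 → 6 = G.
The latitude characters are unchanged.

GJ91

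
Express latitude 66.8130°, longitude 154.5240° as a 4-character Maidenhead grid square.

Shift to the Maidenhead origin (180°W, 90°S): lon 334.52, lat 156.81.
Field (20°×10°, letters A–R): 334.52/20 → 16 → Q, 156.81/10 → 15 → P; chars QP.
Square (2°×1°, digits 0–9): 14.52/2 → 7, 6.81/1 → 6; chars 76.

QP76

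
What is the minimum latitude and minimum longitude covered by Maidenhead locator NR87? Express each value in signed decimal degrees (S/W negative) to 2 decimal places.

Field N=13, R=17: +13·20° lon, +17·10° lat → SW at lon 80°, lat 80°.
Square 8, 7: +8·2° lon, +7·1° lat → SW at lon 96°, lat 87°.
latitude 87.00, longitude 96.00.

87.00, 96.00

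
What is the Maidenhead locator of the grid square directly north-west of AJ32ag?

AJ22xh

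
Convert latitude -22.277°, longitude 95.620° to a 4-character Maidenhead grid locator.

Shift to the Maidenhead origin (180°W, 90°S): lon 275.62, lat 67.72.
Field: lon ⌊275.62/20⌋ = 13 → N; lat ⌊67.72/10⌋ = 6 → G.
Square: lon ⌊15.62/2⌋ = 7; lat ⌊7.72/1⌋ = 7.

NG77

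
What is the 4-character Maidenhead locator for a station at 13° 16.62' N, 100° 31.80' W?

Shift to the Maidenhead origin (180°W, 90°S): lon 79.47, lat 103.28.
Field: lon ⌊79.47/20⌋ = 3 → D; lat ⌊103.28/10⌋ = 10 → K.
Square: lon ⌊19.47/2⌋ = 9; lat ⌊3.28/1⌋ = 3.

DK93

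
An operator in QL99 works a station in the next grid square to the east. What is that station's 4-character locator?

RL09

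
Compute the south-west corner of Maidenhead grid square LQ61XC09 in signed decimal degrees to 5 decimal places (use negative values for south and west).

71.12083, 53.91667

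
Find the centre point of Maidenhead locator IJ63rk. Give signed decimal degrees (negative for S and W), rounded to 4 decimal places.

3.4375, -6.5417

Field I=8, J=9: +8·20° lon, +9·10° lat → SW at lon -20°, lat 0°.
Square 6, 3: +6·2° lon, +3·1° lat → SW at lon -8°, lat 3°.
Subsquare r=17, k=10: +17·0.0833333° lon, +10·0.0416667° lat → SW at lon -6.58333°, lat 3.41667°.
Cell spans 0.0833333° lon × 0.0416667° lat. Centre is SW corner plus half of each.
latitude 3.4375, longitude -6.5417.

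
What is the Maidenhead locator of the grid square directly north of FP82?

FP83

Latitude square 2; +1 → 3.
The longitude characters are unchanged.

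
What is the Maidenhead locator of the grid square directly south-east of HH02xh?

HH12ag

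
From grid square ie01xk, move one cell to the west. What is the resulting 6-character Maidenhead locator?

IE01wk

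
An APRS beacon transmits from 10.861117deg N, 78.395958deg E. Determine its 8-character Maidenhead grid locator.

MK90eu76

Shift to the Maidenhead origin (180°W, 90°S): lon 258.39596, lat 100.86112.
Field: 258.39596/20 → 12 → M, 100.86112/10 → 10 → K; chars MK.
Square: 18.39596/2 → 9, 0.86112/1 → 0; chars 90.
Subsquare: 0.39596/0.0833333 → 4 → e, 0.86112/0.0416667 → 20 → u; chars eu.
Extended square: 0.06262/0.00833333 → 7, 0.02778/0.00416667 → 6; chars 76.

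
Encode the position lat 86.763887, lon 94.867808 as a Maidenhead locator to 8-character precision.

NR76ks43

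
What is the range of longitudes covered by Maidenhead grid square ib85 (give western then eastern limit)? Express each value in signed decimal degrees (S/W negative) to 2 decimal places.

-4.00, -2.00

Field I=8, B=1: +8·20° lon, +1·10° lat → SW at lon -20°, lat -80°.
Square 8, 5: +8·2° lon, +5·1° lat → SW at lon -4°, lat -75°.
Cell spans 2° lon × 1° lat.
west -4.00, east -2.00.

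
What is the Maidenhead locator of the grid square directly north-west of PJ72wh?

PJ72vi

Longitude subsquare w = 22; −1 → 21 = v.
Latitude subsquare h = 7; +1 → 8 = i.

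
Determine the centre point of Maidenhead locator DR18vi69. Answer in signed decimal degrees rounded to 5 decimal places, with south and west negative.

88.37292, -116.19583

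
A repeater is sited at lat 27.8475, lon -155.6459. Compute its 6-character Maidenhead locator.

Add 180° to longitude and 90° to latitude: 24.3541, 117.8475.
Field (20°×10°, letters A–R): lon ⌊24.3541/20⌋ = 1 → B; lat ⌊117.8475/10⌋ = 11 → L.
Square (2°×1°, digits 0–9): lon ⌊4.3541/2⌋ = 2; lat ⌊7.8475/1⌋ = 7.
Subsquare (5′×2.5′, letters a–x): lon ⌊0.3541/0.0833333⌋ = 4 → e; lat ⌊0.8475/0.0416667⌋ = 20 → u.

BL27eu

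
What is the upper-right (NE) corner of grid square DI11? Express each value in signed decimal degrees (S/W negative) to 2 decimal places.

-8.00, -116.00

Field D=3, I=8: +3·20° lon, +8·10° lat → SW at lon -120°, lat -10°.
Square 1, 1: +1·2° lon, +1·1° lat → SW at lon -118°, lat -9°.
Cell spans 2° lon × 1° lat. NE corner is SW corner plus one full cell.
latitude -8.00, longitude -116.00.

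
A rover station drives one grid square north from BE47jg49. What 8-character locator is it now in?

BE47jh40

Latitude extended square 9; +1 → 10, wraps to 0, carry into subsquare.
Latitude subsquare g = 6; +1 → 7 = h.
The longitude characters are unchanged.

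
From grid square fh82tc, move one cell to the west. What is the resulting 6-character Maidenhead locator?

FH82sc

Longitude subsquare t = 19; −1 → 18 = s.
The latitude characters are unchanged.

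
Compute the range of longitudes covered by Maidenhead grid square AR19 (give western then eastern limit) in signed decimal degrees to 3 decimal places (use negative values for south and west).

-178.000, -176.000

Field A=0, R=17: +0·20° lon, +17·10° lat → SW at lon -180°, lat 80°.
Square 1, 9: +1·2° lon, +9·1° lat → SW at lon -178°, lat 89°.
Cell spans 2° lon × 1° lat.
west -178.000, east -176.000.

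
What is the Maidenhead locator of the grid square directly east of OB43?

OB53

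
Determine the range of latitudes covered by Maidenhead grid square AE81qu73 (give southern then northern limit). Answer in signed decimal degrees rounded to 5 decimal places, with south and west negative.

Field A=0, E=4: +0·20° lon, +4·10° lat → SW at lon -180°, lat -50°.
Square 8, 1: +8·2° lon, +1·1° lat → SW at lon -164°, lat -49°.
Subsquare q=16, u=20: +16·0.0833333° lon, +20·0.0416667° lat → SW at lon -162.667°, lat -48.1667°.
Extended square 7, 3: +7·0.00833333° lon, +3·0.00416667° lat → SW at lon -162.608°, lat -48.1542°.
Cell spans 0.00833333° lon × 0.00416667° lat.
south -48.15417, north -48.15000.

-48.15417, -48.15000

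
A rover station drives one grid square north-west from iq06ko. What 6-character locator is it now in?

IQ06jp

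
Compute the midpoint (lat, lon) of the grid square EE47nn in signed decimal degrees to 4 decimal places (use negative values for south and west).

-42.4375, -90.8750

Field E=4, E=4: +4·20° lon, +4·10° lat → SW at lon -100°, lat -50°.
Square 4, 7: +4·2° lon, +7·1° lat → SW at lon -92°, lat -43°.
Subsquare n=13, n=13: +13·0.0833333° lon, +13·0.0416667° lat → SW at lon -90.9167°, lat -42.4583°.
Cell spans 0.0833333° lon × 0.0416667° lat. Centre is SW corner plus half of each.
latitude -42.4375, longitude -90.8750.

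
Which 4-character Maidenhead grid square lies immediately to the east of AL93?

BL03

Longitude square 9; +1 → 10, wraps to 0, carry into field.
Longitude field A = 0; +1 → 1 = B.
The latitude characters are unchanged.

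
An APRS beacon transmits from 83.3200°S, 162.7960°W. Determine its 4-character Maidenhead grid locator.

Add 180° to longitude and 90° to latitude: 17.20, 6.68.
Field (20°×10°, letters A–R): 17.20/20 → 0 → A, 6.68/10 → 0 → A; chars AA.
Square (2°×1°, digits 0–9): 17.20/2 → 8, 6.68/1 → 6; chars 86.

AA86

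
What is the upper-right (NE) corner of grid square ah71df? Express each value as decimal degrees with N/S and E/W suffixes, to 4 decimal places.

Field A=0, H=7: +0·20° lon, +7·10° lat → SW at lon -180°, lat -20°.
Square 7, 1: +7·2° lon, +1·1° lat → SW at lon -166°, lat -19°.
Subsquare d=3, f=5: +3·0.0833333° lon, +5·0.0416667° lat → SW at lon -165.75°, lat -18.7917°.
Cell spans 0.0833333° lon × 0.0416667° lat. NE corner is SW corner plus one full cell.
latitude 18.7500° S, longitude 165.6667° W.

18.7500° S, 165.6667° W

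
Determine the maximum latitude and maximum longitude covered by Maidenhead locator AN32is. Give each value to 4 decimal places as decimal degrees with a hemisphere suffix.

42.7917° N, 173.2500° W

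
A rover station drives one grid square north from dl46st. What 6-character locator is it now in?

Latitude subsquare t = 19; +1 → 20 = u.
The longitude characters are unchanged.

DL46su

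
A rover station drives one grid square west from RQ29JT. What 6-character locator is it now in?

Longitude subsquare j = 9; −1 → 8 = i.
The latitude characters are unchanged.

RQ29it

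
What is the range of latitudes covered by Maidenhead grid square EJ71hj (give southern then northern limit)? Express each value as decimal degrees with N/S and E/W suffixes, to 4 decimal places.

Field E=4, J=9: +4·20° lon, +9·10° lat → SW at lon -100°, lat 0°.
Square 7, 1: +7·2° lon, +1·1° lat → SW at lon -86°, lat 1°.
Subsquare h=7, j=9: +7·0.0833333° lon, +9·0.0416667° lat → SW at lon -85.4167°, lat 1.375°.
Cell spans 0.0833333° lon × 0.0416667° lat.
south 1.3750° N, north 1.4167° N.

1.3750° N, 1.4167° N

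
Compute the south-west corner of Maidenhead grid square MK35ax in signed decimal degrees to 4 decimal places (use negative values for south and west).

Field M=12, K=10: +12·20° lon, +10·10° lat → SW at lon 60°, lat 10°.
Square 3, 5: +3·2° lon, +5·1° lat → SW at lon 66°, lat 15°.
Subsquare a=0, x=23: +0·0.0833333° lon, +23·0.0416667° lat → SW at lon 66°, lat 15.9583°.
latitude 15.9583, longitude 66.0000.

15.9583, 66.0000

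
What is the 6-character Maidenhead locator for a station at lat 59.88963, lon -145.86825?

Add 180° to longitude and 90° to latitude: 34.1318, 149.8896.
Field (20°×10°, letters A–R): lon ⌊34.1318/20⌋ = 1 → B; lat ⌊149.8896/10⌋ = 14 → O.
Square (2°×1°, digits 0–9): lon ⌊14.1318/2⌋ = 7; lat ⌊9.8896/1⌋ = 9.
Subsquare (5′×2.5′, letters a–x): lon ⌊0.1318/0.0833333⌋ = 1 → b; lat ⌊0.8896/0.0416667⌋ = 21 → v.

BO79bv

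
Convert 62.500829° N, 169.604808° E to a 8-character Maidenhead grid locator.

Shift to the Maidenhead origin (180°W, 90°S): lon 349.60481, lat 152.50083.
Field (20°×10°, letters A–R): lon ⌊349.60481/20⌋ = 17 → R; lat ⌊152.50083/10⌋ = 15 → P.
Square (2°×1°, digits 0–9): lon ⌊9.60481/2⌋ = 4; lat ⌊2.50083/1⌋ = 2.
Subsquare (5′×2.5′, letters a–x): lon ⌊1.60481/0.0833333⌋ = 19 → t; lat ⌊0.50083/0.0416667⌋ = 12 → m.
Extended square (30″×15″, digits 0–9): lon ⌊0.02147/0.00833333⌋ = 2; lat ⌊0.00083/0.00416667⌋ = 0.

RP42tm20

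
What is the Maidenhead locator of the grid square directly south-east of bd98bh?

BD98cg

Longitude subsquare b = 1; +1 → 2 = c.
Latitude subsquare h = 7; −1 → 6 = g.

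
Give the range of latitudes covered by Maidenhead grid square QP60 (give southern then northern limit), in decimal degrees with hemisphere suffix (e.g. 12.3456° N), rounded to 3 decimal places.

60.000° N, 61.000° N

Field Q=16, P=15: +16·20° lon, +15·10° lat → SW at lon 140°, lat 60°.
Square 6, 0: +6·2° lon, +0·1° lat → SW at lon 152°, lat 60°.
Cell spans 2° lon × 1° lat.
south 60.000° N, north 61.000° N.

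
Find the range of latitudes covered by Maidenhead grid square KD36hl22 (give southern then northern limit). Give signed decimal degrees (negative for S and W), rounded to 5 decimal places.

-53.53333, -53.52917

Field K=10, D=3: +10·20° lon, +3·10° lat → SW at lon 20°, lat -60°.
Square 3, 6: +3·2° lon, +6·1° lat → SW at lon 26°, lat -54°.
Subsquare h=7, l=11: +7·0.0833333° lon, +11·0.0416667° lat → SW at lon 26.5833°, lat -53.5417°.
Extended square 2, 2: +2·0.00833333° lon, +2·0.00416667° lat → SW at lon 26.6°, lat -53.5333°.
Cell spans 0.00833333° lon × 0.00416667° lat.
south -53.53333, north -53.52917.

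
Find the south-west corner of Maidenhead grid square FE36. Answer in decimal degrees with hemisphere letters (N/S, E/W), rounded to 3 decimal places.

44.000° S, 74.000° W

Field F=5, E=4: +5·20° lon, +4·10° lat → SW at lon -80°, lat -50°.
Square 3, 6: +3·2° lon, +6·1° lat → SW at lon -74°, lat -44°.
latitude 44.000° S, longitude 74.000° W.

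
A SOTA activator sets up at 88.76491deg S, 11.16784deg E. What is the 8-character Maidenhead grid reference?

JA51of06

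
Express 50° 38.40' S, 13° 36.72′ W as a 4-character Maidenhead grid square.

Shift to the Maidenhead origin (180°W, 90°S): lon 166.39, lat 39.36.
Field: 166.39/20 → 8 → I, 39.36/10 → 3 → D; chars ID.
Square: 6.39/2 → 3, 9.36/1 → 9; chars 39.

ID39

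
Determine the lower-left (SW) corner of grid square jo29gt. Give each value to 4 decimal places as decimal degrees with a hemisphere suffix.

59.7917° N, 4.5000° E

Field J=9, O=14: +9·20° lon, +14·10° lat → SW at lon 0°, lat 50°.
Square 2, 9: +2·2° lon, +9·1° lat → SW at lon 4°, lat 59°.
Subsquare g=6, t=19: +6·0.0833333° lon, +19·0.0416667° lat → SW at lon 4.5°, lat 59.7917°.
latitude 59.7917° N, longitude 4.5000° E.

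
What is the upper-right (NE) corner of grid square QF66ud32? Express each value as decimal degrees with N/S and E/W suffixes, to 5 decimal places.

33.86250° S, 153.70000° E

Field Q=16, F=5: +16·20° lon, +5·10° lat → SW at lon 140°, lat -40°.
Square 6, 6: +6·2° lon, +6·1° lat → SW at lon 152°, lat -34°.
Subsquare u=20, d=3: +20·0.0833333° lon, +3·0.0416667° lat → SW at lon 153.667°, lat -33.875°.
Extended square 3, 2: +3·0.00833333° lon, +2·0.00416667° lat → SW at lon 153.692°, lat -33.8667°.
Cell spans 0.00833333° lon × 0.00416667° lat. NE corner is SW corner plus one full cell.
latitude 33.86250° S, longitude 153.70000° E.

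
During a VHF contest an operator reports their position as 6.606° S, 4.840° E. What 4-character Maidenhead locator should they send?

JI23

Offset from 180°W / 90°S: lon 184.84°, lat 83.39°.
Field: lon ⌊184.84/20⌋ = 9 → J; lat ⌊83.39/10⌋ = 8 → I.
Square: lon ⌊4.84/2⌋ = 2; lat ⌊3.39/1⌋ = 3.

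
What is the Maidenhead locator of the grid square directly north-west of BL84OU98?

BL84ou89

Longitude extended square 9; −1 → 8.
Latitude extended square 8; +1 → 9.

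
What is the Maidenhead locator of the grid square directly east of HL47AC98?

Longitude extended square 9; +1 → 10, wraps to 0, carry into subsquare.
Longitude subsquare a = 0; +1 → 1 = b.
The latitude characters are unchanged.

HL47bc08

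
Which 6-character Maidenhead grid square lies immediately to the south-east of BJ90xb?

Longitude subsquare x = 23; +1 → 24, wraps to 0 = a, carry into square.
Longitude square 9; +1 → 10, wraps to 0, carry into field.
Longitude field B = 1; +1 → 2 = C.
Latitude subsquare b = 1; −1 → 0 = a.

CJ00aa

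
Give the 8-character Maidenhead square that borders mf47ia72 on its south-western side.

Longitude extended square 7; −1 → 6.
Latitude extended square 2; −1 → 1.

MF47ia61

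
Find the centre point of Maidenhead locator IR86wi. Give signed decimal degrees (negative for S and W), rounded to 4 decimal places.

86.3542, -2.1250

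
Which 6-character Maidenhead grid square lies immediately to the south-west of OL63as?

OL53xr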